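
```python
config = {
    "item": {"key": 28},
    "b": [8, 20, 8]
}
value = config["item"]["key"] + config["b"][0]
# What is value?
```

Trace:
`config = { ...` → config = {'item': {'key': 28}, 'b': [8, 20, 8]}
`value = config["item"]["key"] + config["b"][0]` → value = 36
So value = 36

Answer: 36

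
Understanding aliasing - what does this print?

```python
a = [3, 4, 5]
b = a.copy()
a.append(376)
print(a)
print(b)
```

Key concept: list.copy() creates independent copy.
Step by step:
`a = [3, 4, 5]` → a = [3, 4, 5]
`b = a.copy()` → b = [3, 4, 5]
`a.append(376)` → a = [3, 4, 5, 376]
`print(a)` → prints [3, 4, 5, 376]
`print(b)` → prints [3, 4, 5]

Answer:
[3, 4, 5, 376]
[3, 4, 5]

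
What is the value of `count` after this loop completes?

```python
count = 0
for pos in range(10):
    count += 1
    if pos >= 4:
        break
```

Loop breaks when pos reaches 4, count is 5
`count` takes the values: 0 → 1 → 2 → 3 → 4 → 5

Answer: 5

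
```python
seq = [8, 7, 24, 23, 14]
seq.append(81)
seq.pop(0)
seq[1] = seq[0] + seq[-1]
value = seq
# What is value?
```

Trace:
`seq = [8, 7, 24, 23, 14]` → seq = [8, 7, 24, 23, 14]
`seq.append(81)` → seq = [8, 7, 24, 23, 14, 81]
`seq.pop(0)` → seq = [7, 24, 23, 14, 81]
`seq[1] = seq[0] + seq[-1]` → seq = [7, 88, 23, 14, 81]
`value = seq` → value = [7, 88, 23, 14, 81]
So value = [7, 88, 23, 14, 81]

Answer: [7, 88, 23, 14, 81]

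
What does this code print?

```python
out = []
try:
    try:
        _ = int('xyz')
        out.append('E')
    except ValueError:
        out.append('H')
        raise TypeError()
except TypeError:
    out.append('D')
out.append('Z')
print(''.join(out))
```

Execution trace: 'H' (inner except ValueError) → 'D' (outer except TypeError) → 'Z' (after the try/except). Output: HDZ

Answer: HDZ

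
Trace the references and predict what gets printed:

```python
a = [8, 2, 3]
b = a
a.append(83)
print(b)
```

Key concept: basic list aliasing.
Step by step:
`a = [8, 2, 3]` → a = [8, 2, 3]
`b = a` → b = [8, 2, 3] (same object as a)
`a.append(83)` → a = [8, 2, 3, 83] (same object as b); b = [8, 2, 3, 83] (same object as a)
`print(b)` → prints [8, 2, 3, 83]

Answer: [8, 2, 3, 83]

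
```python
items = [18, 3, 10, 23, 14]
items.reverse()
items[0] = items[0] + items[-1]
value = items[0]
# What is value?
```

Trace:
`items = [18, 3, 10, 23, 14]` → items = [18, 3, 10, 23, 14]
`items.reverse()` → items = [14, 23, 10, 3, 18]
`items[0] = items[0] + items[-1]` → items = [32, 23, 10, 3, 18]
`value = items[0]` → value = 32
So value = 32

Answer: 32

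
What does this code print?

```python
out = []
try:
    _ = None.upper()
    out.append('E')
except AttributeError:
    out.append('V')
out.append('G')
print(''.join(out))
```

Execution trace: 'V' (except AttributeError) → 'G' (after the try/except). Output: VG

Answer: VG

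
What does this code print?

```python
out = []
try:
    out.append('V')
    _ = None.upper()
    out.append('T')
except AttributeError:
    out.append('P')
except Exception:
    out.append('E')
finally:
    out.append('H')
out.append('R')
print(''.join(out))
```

Execution trace: 'V' (try body) → 'P' (except AttributeError) → 'H' (finally) → 'R' (after the try/except). Output: VPHR

Answer: VPHR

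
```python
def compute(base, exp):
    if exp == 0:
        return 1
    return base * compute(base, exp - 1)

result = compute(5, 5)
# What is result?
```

compute(5, 5) = 5 * 5 * 5 * 5 * 5 = 3125

Answer: 3125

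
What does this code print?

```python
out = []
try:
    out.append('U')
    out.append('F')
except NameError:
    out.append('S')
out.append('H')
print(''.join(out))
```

Execution trace: 'U' (try body) → 'F' (try body, no exception) → 'H' (after the try/except). Output: UFH

Answer: UFH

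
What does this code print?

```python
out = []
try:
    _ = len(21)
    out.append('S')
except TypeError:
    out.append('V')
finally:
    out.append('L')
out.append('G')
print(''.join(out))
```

Execution trace: 'V' (except TypeError) → 'L' (finally) → 'G' (after the try/except). Output: VLG

Answer: VLG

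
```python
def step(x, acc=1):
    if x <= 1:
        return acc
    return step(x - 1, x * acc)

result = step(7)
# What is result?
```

Accumulator trace (n, acc): (7, 1) -> (6, 7) -> (5, 42) -> (4, 210) -> (3, 840) -> (2, 2520) -> (1, 5040) -> return 5040

Answer: 5040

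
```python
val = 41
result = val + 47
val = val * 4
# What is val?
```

Trace:
`val = 41` → val = 41
`result = val + 47` → result = 88
`val = val * 4` → val = 164
So val = 164

Answer: 164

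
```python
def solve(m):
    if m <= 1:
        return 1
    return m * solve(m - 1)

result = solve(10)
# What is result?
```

solve(10) = 10 * 9 * 8 * 7 * 6 * 5 * 4 * 3 * 2 * 1 = 3628800

Answer: 3628800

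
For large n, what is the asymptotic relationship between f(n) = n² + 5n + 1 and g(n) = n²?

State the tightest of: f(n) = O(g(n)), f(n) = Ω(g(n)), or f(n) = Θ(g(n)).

n² + 5n + 1 vs n²: f(n) = Θ(g(n)) — they are asymptotically equivalent (lower-order terms are dominated).

Answer: f(n) = Θ(g(n)) — they are asymptotically equivalent (lower-order terms are dominated).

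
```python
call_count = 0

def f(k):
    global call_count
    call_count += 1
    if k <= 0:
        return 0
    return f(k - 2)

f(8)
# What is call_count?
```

Linear recursion stepping by 2: 5 calls from k=8 down to ≤0.

Answer: 5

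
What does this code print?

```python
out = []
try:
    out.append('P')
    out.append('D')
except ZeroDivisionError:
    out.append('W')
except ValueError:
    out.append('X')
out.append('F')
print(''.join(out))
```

Execution trace: 'P' (try body) → 'D' (try body, no exception) → 'F' (after the try/except). Output: PDF

Answer: PDF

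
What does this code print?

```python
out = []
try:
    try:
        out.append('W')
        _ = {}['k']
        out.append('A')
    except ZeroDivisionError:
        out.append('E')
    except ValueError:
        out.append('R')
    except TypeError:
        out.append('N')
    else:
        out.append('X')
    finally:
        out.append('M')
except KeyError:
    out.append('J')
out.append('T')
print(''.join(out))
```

Execution trace: 'W' (try body) → 'M' (finally) → 'J' (outer except KeyError) → 'T' (after the try/except). Output: WMJT

Answer: WMJT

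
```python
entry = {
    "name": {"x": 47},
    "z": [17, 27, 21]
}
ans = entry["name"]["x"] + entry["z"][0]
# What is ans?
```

Trace:
`entry = { ...` → entry = {'name': {'x': 47}, 'z': [17, 27, 21]}
`ans = entry["name"]["x"] + entry["z"][0]` → ans = 64
So ans = 64

Answer: 64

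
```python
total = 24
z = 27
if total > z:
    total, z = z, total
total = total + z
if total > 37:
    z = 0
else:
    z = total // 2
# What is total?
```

Trace:
`total = 24` → total = 24
`z = 27` → z = 27
`if total > z: ...` → total > z is False → no variable changes
`total = total + z` → total = 51
`if total > 37: ...` → total > 37 is True → z = 0
So total = 51

Answer: 51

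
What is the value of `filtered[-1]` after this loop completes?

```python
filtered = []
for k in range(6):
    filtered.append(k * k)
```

Last element of squares 0 to 5
`filtered` takes the values: [] → [0] → [0, 1] → [0, 1, 4] → [0, 1, 4, 9] → [0, 1, 4, 9, 16] → [0, 1, 4, 9, 16, 25]
So `filtered[-1]` = 25

Answer: 25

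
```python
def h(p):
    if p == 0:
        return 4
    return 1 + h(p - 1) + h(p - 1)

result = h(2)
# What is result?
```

h(p) = 1 + 2·h(p-1), h(0)=4. Closed form: (4+1)·2^2 - 1 = 19.

Answer: 19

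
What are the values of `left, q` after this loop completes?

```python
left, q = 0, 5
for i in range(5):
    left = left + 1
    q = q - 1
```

left goes 0→5, q goes 5→0
`left, q` takes the values: (0, 5) → (1, 5) → (1, 4) → (2, 4) → (2, 3) → (3, 3) → (3, 2) → (4, 2) → (4, 1) → (5, 1) → (5, 0)

Answer: 5, 0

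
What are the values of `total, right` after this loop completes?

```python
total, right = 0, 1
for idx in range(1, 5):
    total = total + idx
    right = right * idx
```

Sum and factorial of 1 to 4
`total, right` takes the values: (0, 1) → (1, 1) → (3, 1) → (3, 2) → (6, 2) → (6, 6) → (10, 6) → (10, 24)

Answer: 10, 24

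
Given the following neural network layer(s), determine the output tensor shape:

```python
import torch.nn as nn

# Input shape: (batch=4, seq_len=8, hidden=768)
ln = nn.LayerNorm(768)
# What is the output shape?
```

Input: (4, 8, 768) -> Output: (4, 8, 768)

Answer: (4, 8, 768)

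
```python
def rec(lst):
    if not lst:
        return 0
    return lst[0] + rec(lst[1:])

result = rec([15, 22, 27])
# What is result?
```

15 + 22 + 27 + 0 = 64

Answer: 64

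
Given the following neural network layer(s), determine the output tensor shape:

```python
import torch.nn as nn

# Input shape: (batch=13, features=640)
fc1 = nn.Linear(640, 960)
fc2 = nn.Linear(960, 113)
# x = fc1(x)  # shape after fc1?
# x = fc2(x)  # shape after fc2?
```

Input: (13, 640) -> after fc1: (13, 960) -> Output: (13, 113)

Answer: (13, 113)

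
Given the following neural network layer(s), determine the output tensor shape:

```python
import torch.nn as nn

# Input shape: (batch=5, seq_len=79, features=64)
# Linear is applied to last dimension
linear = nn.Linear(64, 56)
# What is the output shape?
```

Input: (5, 79, 64) -> Output: (5, 79, 56)

Answer: (5, 79, 56)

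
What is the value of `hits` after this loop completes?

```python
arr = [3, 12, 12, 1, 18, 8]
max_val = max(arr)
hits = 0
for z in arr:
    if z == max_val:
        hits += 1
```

Count of max value 18 in [3, 12, 12, 1, 18, 8]
`hits` takes the values: 0 → 1

Answer: 1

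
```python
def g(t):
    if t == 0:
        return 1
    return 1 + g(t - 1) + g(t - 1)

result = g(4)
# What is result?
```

g(t) = 1 + 2·g(t-1), g(0)=1. Closed form: (1+1)·2^4 - 1 = 31.

Answer: 31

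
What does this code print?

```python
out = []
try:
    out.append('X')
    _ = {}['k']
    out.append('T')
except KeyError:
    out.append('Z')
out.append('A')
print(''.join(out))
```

Execution trace: 'X' (try body) → 'Z' (except KeyError) → 'A' (after the try/except). Output: XZA

Answer: XZA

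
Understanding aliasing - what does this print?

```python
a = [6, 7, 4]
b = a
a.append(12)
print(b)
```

Key concept: basic list aliasing.
Step by step:
`a = [6, 7, 4]` → a = [6, 7, 4]
`b = a` → b = [6, 7, 4] (same object as a)
`a.append(12)` → a = [6, 7, 4, 12] (same object as b); b = [6, 7, 4, 12] (same object as a)
`print(b)` → prints [6, 7, 4, 12]

Answer: [6, 7, 4, 12]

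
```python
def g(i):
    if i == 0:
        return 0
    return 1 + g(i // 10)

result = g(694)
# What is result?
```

Count of digits of 694: 3

Answer: 3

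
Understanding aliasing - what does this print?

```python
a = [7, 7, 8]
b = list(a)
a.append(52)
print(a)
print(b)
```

Key concept: list() constructor creates copy.
Step by step:
`a = [7, 7, 8]` → a = [7, 7, 8]
`b = list(a)` → b = [7, 7, 8]
`a.append(52)` → a = [7, 7, 8, 52]
`print(a)` → prints [7, 7, 8, 52]
`print(b)` → prints [7, 7, 8]

Answer:
[7, 7, 8, 52]
[7, 7, 8]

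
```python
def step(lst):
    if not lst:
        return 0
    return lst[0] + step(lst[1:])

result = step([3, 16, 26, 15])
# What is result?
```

3 + 16 + 26 + 15 + 0 = 60

Answer: 60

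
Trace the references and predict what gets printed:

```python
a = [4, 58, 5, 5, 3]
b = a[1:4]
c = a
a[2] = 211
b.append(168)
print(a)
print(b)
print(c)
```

Key concept: slice vs alias.
Step by step:
`a = [4, 58, 5, 5, 3]` → a = [4, 58, 5, 5, 3]
`b = a[1:4]` → b = [58, 5, 5]
`c = a` → c = [4, 58, 5, 5, 3] (same object as a)
`a[2] = 211` → a = [4, 58, 211, 5, 3] (same object as c); c = [4, 58, 211, 5, 3] (same object as a)
`b.append(168)` → b = [58, 5, 5, 168]
`print(a)` → prints [4, 58, 211, 5, 3]
`print(b)` → prints [58, 5, 5, 168]
`print(c)` → prints [4, 58, 211, 5, 3]

Answer:
[4, 58, 211, 5, 3]
[58, 5, 5, 168]
[4, 58, 211, 5, 3]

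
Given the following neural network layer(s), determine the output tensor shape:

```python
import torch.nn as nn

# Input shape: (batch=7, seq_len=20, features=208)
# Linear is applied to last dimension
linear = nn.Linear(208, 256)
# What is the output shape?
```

Input: (7, 20, 208) -> Output: (7, 20, 256)

Answer: (7, 20, 256)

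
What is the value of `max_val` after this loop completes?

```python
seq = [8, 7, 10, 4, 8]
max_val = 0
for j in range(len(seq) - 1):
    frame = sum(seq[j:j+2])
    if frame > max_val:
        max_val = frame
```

Max sum of 2-element window in [8, 7, 10, 4, 8]
`max_val` takes the values: 0 → 15 → 17

Answer: 17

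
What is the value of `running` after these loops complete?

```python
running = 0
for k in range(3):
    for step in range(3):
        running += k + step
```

Sum of all k+step for k,step in 3x3
`running` takes the values: 0 → 1 → 3 → 4 → 6 → 9 → 11 → 14 → 18

Answer: 18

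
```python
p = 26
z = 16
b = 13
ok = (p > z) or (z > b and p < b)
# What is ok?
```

Trace:
`p = 26` → p = 26
`z = 16` → z = 16
`b = 13` → b = 13
`ok = (p > z) or (z > b and p < b)` → ok = True
So ok = True

Answer: True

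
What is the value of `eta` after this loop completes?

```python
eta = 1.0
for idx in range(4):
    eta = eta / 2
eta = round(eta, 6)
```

Halving LR 4 times: 1 / 2^4
`eta` takes the values: 1.0 → 0.5 → 0.25 → 0.125 → 0.0625

Answer: 0.0625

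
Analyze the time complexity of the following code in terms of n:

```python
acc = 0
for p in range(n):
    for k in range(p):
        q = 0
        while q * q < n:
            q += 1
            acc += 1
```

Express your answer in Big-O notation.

Each loop level contributes: n × n × √n. Multiplying the contributions gives O(n^2√n).

Answer: O(n^2√n)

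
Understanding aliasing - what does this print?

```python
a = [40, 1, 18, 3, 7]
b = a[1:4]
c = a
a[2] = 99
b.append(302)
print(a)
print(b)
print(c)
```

Key concept: slice vs alias.
Step by step:
`a = [40, 1, 18, 3, 7]` → a = [40, 1, 18, 3, 7]
`b = a[1:4]` → b = [1, 18, 3]
`c = a` → c = [40, 1, 18, 3, 7] (same object as a)
`a[2] = 99` → a = [40, 1, 99, 3, 7] (same object as c); c = [40, 1, 99, 3, 7] (same object as a)
`b.append(302)` → b = [1, 18, 3, 302]
`print(a)` → prints [40, 1, 99, 3, 7]
`print(b)` → prints [1, 18, 3, 302]
`print(c)` → prints [40, 1, 99, 3, 7]

Answer:
[40, 1, 99, 3, 7]
[1, 18, 3, 302]
[40, 1, 99, 3, 7]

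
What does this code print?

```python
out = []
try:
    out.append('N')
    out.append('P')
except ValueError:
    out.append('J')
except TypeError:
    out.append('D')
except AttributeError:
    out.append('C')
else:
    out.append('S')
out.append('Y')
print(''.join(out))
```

Execution trace: 'N' (try body) → 'P' (try body, no exception) → 'S' (else) → 'Y' (after the try/except). Output: NPSY

Answer: NPSY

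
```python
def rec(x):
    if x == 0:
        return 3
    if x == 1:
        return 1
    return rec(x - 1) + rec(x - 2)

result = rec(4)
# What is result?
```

Build up from base cases: rec(0)=3, rec(1)=1, rec(2)=4, rec(3)=5, rec(4)=9

Answer: 9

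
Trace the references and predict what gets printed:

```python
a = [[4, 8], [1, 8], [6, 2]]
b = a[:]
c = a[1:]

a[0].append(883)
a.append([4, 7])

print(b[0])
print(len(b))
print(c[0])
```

Key concept: slice with nested mutation.
Step by step:
`a = [[4, 8], [1, 8], [6, 2]]` → a = [[4, 8], [1, 8], [6, 2]]
`b = a[:]` → b = [[4, 8], [1, 8], [6, 2]]
`c = a[1:]` → c = [[1, 8], [6, 2]]
`a[0].append(883)` → a = [[4, 8, 883], [1, 8], [6, 2]]; b = [[4, 8, 883], [1, 8], [6, 2]]
`a.append([4, 7])` → a = [[4, 8, 883], [1, 8], [6, 2], [4, 7]]
`print(b[0])` → prints [4, 8, 883]
`print(len(b))` → prints 3
`print(c[0])` → prints [1, 8]

Answer:
[4, 8, 883]
3
[1, 8]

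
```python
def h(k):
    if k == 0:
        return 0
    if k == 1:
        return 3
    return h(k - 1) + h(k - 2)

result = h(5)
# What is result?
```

Build up from base cases: h(0)=0, h(1)=3, h(2)=3, h(3)=6, h(4)=9, h(5)=15

Answer: 15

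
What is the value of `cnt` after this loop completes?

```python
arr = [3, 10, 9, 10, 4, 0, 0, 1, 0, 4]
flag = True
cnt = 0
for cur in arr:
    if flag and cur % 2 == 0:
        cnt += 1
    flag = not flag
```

Count even values at even positions
`cnt` takes the values: 0 → 1 → 2 → 3

Answer: 3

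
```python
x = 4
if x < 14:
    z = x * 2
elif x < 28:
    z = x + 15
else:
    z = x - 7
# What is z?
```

Trace:
`x = 4` → x = 4
`if x < 14: ...` → x < 14 is True → z = 8
So z = 8

Answer: 8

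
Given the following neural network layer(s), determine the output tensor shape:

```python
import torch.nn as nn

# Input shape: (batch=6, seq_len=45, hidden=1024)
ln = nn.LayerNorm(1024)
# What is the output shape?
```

Input: (6, 45, 1024) -> Output: (6, 45, 1024)

Answer: (6, 45, 1024)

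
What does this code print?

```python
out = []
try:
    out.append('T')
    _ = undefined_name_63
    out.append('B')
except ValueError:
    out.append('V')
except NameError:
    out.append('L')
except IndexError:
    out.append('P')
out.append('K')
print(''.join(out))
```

Execution trace: 'T' (try body) → 'L' (except NameError) → 'K' (after the try/except). Output: TLK

Answer: TLK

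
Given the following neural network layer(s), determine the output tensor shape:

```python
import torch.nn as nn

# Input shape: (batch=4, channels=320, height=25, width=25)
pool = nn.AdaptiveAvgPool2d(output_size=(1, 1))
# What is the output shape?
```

Input: (4, 320, 25, 25) -> Output: (4, 320, 1, 1)

Answer: (4, 320, 1, 1)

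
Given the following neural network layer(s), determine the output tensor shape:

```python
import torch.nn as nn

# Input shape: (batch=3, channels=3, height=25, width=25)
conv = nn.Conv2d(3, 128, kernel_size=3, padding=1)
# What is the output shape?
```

Input: (3, 3, 25, 25) -> Output: (3, 128, 25, 25)

Answer: (3, 128, 25, 25)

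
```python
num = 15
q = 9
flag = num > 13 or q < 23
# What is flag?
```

Trace:
`num = 15` → num = 15
`q = 9` → q = 9
`flag = num > 13 or q < 23` → flag = True
So flag = True

Answer: True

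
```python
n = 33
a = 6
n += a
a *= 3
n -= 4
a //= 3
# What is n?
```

Trace:
`n = 33` → n = 33
`a = 6` → a = 6
`n += a` → n = 39
`a *= 3` → a = 18
`n -= 4` → n = 35
`a //= 3` → a = 6
So n = 35

Answer: 35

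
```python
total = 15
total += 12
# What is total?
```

Trace:
`total = 15` → total = 15
`total += 12` → total = 27
So total = 27

Answer: 27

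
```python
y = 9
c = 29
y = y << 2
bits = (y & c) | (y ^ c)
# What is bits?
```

Trace:
`y = 9` → y = 9
`c = 29` → c = 29
`y = y << 2` → y = 36
`bits = (y & c) | (y ^ c)` → bits = 61
So bits = 61

Answer: 61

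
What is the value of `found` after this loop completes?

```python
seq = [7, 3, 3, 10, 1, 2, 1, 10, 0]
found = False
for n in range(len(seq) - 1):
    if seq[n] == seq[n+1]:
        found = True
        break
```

Check consecutive duplicates in [7, 3, 3, 10, 1, 2, 1, 10, 0]
`found` takes the values: False → True

Answer: True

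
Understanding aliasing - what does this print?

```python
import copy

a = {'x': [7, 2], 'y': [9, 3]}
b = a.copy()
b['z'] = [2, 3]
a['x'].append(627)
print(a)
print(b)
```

Key concept: shallow copy of dict with mutable values.
Step by step:
`a = {'x': [7, 2], 'y': [9, 3]}` → a = {'x': [7, 2], 'y': [9, 3]}
`b = a.copy()` → b = {'x': [7, 2], 'y': [9, 3]}
`b['z'] = [2, 3]` → b = {'x': [7, 2], 'y': [9, 3], 'z': [2, 3]}
`a['x'].append(627)` → a = {'x': [7, 2, 627], 'y': [9, 3]}; b = {'x': [7, 2, 627], 'y': [9, 3], 'z': [2, 3]}
`print(a)` → prints {'x': [7, 2, 627], 'y': [9, 3]}
`print(b)` → prints {'x': [7, 2, 627], 'y': [9, 3], 'z': [2, 3]}

Answer:
{'x': [7, 2, 627], 'y': [9, 3]}
{'x': [7, 2, 627], 'y': [9, 3], 'z': [2, 3]}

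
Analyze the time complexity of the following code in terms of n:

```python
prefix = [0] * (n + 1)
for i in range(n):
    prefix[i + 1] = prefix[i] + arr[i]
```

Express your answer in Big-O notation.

This is Prefix sum computation. Time complexity: O(n).

Answer: O(n)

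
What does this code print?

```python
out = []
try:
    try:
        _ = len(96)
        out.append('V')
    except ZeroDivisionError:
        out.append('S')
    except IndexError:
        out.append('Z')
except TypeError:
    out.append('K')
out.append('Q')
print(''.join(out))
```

Execution trace: 'K' (outer except TypeError) → 'Q' (after the try/except). Output: KQ

Answer: KQ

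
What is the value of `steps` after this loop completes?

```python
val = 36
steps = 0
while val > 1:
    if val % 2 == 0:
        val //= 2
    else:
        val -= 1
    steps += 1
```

Steps to reduce 36 to 1
`steps` takes the values: 0 → 1 → 2 → 3 → 4 → 5 → 6

Answer: 6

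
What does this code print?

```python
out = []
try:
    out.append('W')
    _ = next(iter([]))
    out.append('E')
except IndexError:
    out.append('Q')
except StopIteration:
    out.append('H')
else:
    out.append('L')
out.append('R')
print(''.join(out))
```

Execution trace: 'W' (try body) → 'H' (except StopIteration) → 'R' (after the try/except). Output: WHR

Answer: WHR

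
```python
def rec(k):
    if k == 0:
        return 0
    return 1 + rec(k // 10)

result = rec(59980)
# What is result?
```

Count of digits of 59980: 5

Answer: 5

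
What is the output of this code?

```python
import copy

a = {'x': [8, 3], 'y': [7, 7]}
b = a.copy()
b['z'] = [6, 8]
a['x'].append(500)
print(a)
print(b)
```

Key concept: shallow copy of dict with mutable values.
Step by step:
`a = {'x': [8, 3], 'y': [7, 7]}` → a = {'x': [8, 3], 'y': [7, 7]}
`b = a.copy()` → b = {'x': [8, 3], 'y': [7, 7]}
`b['z'] = [6, 8]` → b = {'x': [8, 3], 'y': [7, 7], 'z': [6, 8]}
`a['x'].append(500)` → a = {'x': [8, 3, 500], 'y': [7, 7]}; b = {'x': [8, 3, 500], 'y': [7, 7], 'z': [6, 8]}
`print(a)` → prints {'x': [8, 3, 500], 'y': [7, 7]}
`print(b)` → prints {'x': [8, 3, 500], 'y': [7, 7], 'z': [6, 8]}

Answer:
{'x': [8, 3, 500], 'y': [7, 7]}
{'x': [8, 3, 500], 'y': [7, 7], 'z': [6, 8]}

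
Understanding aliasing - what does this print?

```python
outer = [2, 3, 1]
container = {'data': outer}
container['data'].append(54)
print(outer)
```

Key concept: dict holds reference to list.
Step by step:
`outer = [2, 3, 1]` → outer = [2, 3, 1]
`container = {'data': outer}` → container = {'data': [2, 3, 1]}
`container['data'].append(54)` → outer = [2, 3, 1, 54]; container = {'data': [2, 3, 1, 54]}
`print(outer)` → prints [2, 3, 1, 54]

Answer: [2, 3, 1, 54]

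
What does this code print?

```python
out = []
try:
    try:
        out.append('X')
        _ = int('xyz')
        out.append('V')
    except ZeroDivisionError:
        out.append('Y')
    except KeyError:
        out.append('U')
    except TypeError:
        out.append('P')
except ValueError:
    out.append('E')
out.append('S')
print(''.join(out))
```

Execution trace: 'X' (try body) → 'E' (outer except ValueError) → 'S' (after the try/except). Output: XES

Answer: XES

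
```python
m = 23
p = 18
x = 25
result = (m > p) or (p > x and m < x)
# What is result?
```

Trace:
`m = 23` → m = 23
`p = 18` → p = 18
`x = 25` → x = 25
`result = (m > p) or (p > x and m < x)` → result = True
So result = True

Answer: True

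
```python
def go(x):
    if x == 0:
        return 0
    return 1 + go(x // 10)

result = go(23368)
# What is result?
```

Count of digits of 23368: 5

Answer: 5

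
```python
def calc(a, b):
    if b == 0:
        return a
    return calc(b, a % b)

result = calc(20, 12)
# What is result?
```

calc(20, 12) -> calc(12, 8) -> calc(8, 4) -> calc(4, 0) -> 4

Answer: 4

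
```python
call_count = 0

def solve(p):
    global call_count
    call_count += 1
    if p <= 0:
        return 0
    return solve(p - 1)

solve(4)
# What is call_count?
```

Linear recursion stepping by 1: 5 calls from p=4 down to ≤0.

Answer: 5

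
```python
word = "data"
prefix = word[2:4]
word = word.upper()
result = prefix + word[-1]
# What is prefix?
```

Trace:
`word = "data"` → word = 'data'
`prefix = word[2:4]` → prefix = 'ta'
`word = word.upper()` → word = 'DATA'
`result = prefix + word[-1]` → result = 'taA'
So prefix = 'ta'

Answer: 'ta'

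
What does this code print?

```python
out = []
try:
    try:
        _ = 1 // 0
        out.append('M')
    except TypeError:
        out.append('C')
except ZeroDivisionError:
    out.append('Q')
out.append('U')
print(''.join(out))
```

Execution trace: 'Q' (outer except ZeroDivisionError) → 'U' (after the try/except). Output: QU

Answer: QU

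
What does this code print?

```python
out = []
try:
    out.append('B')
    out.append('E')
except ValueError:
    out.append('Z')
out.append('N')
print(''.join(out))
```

Execution trace: 'B' (try body) → 'E' (try body, no exception) → 'N' (after the try/except). Output: BEN

Answer: BEN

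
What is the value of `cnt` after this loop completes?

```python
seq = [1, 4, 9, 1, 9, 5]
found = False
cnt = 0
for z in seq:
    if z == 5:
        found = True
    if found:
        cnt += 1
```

Count elements after first 5 in [1, 4, 9, 1, 9, 5]
`cnt` takes the values: 0 → 1

Answer: 1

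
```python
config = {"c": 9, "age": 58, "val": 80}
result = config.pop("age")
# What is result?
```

Trace:
`config = {"c": 9, "age": 58, "val": 80}` → config = {'c': 9, 'age': 58, 'val': 80}
`result = config.pop("age")` → config = {'c': 9, 'val': 80}; result = 58
So result = 58

Answer: 58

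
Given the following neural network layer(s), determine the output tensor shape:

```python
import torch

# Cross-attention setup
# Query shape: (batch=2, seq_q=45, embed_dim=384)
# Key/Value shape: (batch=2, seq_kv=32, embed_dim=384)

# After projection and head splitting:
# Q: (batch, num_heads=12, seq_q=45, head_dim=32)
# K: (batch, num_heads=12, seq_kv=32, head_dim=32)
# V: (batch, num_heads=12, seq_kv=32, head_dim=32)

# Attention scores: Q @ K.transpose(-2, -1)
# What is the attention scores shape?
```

Input: (2, 45, 384) -> Output: (2, 12, 45, 32)

Answer: (2, 12, 45, 32)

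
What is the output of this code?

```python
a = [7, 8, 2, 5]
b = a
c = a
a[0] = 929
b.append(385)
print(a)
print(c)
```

Key concept: multiple aliases.
Step by step:
`a = [7, 8, 2, 5]` → a = [7, 8, 2, 5]
`b = a` → b = [7, 8, 2, 5] (same object as a)
`c = a` → c = [7, 8, 2, 5] (same object as a, b)
`a[0] = 929` → a = [929, 8, 2, 5] (same object as b, c); b = [929, 8, 2, 5] (same object as a, c); c = [929, 8, 2, 5] (same object as a, b)
`b.append(385)` → a = [929, 8, 2, 5, 385] (same object as b, c); b = [929, 8, 2, 5, 385] (same object as a, c); c = [929, 8, 2, 5, 385] (same object as a, b)
`print(a)` → prints [929, 8, 2, 5, 385]
`print(c)` → prints [929, 8, 2, 5, 385]

Answer:
[929, 8, 2, 5, 385]
[929, 8, 2, 5, 385]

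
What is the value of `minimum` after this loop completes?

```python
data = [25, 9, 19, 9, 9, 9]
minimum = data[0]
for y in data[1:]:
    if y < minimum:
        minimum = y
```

Minimum of [25, 9, 19, 9, 9, 9]
`minimum` takes the values: 25 → 9

Answer: 9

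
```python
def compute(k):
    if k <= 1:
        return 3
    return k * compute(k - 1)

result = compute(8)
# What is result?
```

compute(8) = 8 * 7 * 6 * 5 * 4 * 3 * 2 * 3 = 120960

Answer: 120960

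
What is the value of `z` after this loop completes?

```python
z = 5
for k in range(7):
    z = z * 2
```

Multiply by 2, 7 times: 5 * 2^7 = 640
`z` takes the values: 5 → 10 → 20 → 40 → 80 → 160 → 320 → 640

Answer: 640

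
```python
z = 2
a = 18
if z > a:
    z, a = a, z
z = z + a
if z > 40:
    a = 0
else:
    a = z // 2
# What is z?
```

Trace:
`z = 2` → z = 2
`a = 18` → a = 18
`if z > a: ...` → z > a is False → no variable changes
`z = z + a` → z = 20
`if z > 40: ...` → z > 40 is False, take else branch → a = 10
So z = 20

Answer: 20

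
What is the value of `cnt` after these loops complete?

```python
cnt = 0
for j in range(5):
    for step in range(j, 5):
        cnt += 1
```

Upper triangle: 5 + 4 + ... + 1
`cnt` takes the values: 0 → 1 → 2 → 3 → 4 → 5 → 6 → 7 → 8 → 9 → 10 → 11 → 12 → 13 → 14 → 15

Answer: 15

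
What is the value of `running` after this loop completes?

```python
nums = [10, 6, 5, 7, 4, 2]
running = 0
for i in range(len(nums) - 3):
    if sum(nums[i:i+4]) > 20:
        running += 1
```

Count windows with sum > 20
`running` takes the values: 0 → 1 → 2

Answer: 2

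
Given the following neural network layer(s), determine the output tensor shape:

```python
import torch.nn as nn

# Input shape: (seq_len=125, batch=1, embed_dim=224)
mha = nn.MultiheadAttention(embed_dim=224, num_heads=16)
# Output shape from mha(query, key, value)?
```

Input: (125, 1, 224) -> Output: (125, 1, 224)

Answer: (125, 1, 224)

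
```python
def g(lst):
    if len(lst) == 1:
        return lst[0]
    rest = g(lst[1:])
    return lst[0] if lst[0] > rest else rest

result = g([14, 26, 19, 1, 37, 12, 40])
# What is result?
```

Recursive max over [14, 26, 19, 1, 37, 12, 40] = 40

Answer: 40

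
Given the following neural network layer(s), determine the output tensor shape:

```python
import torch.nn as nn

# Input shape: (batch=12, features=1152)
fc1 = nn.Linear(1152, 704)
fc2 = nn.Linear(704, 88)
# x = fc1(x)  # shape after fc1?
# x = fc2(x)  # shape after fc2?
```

Input: (12, 1152) -> after fc1: (12, 704) -> Output: (12, 88)

Answer: (12, 88)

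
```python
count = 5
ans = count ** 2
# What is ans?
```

Trace:
`count = 5` → count = 5
`ans = count ** 2` → ans = 25
So ans = 25

Answer: 25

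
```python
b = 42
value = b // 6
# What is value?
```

Trace:
`b = 42` → b = 42
`value = b // 6` → value = 7
So value = 7

Answer: 7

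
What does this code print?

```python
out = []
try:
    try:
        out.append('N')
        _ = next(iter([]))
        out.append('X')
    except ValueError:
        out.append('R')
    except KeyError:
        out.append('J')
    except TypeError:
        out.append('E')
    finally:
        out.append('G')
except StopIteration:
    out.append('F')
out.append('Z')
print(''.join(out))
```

Execution trace: 'N' (try body) → 'G' (finally) → 'F' (outer except StopIteration) → 'Z' (after the try/except). Output: NGFZ

Answer: NGFZ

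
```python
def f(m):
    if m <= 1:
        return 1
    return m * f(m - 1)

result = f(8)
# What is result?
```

f(8) = 8 * 7 * 6 * 5 * 4 * 3 * 2 * 1 = 40320

Answer: 40320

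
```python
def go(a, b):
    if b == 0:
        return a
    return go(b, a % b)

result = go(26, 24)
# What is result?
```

go(26, 24) -> go(24, 2) -> go(2, 0) -> 2

Answer: 2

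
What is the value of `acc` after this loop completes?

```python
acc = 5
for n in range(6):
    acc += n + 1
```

Start at 5, add 1 to 6 = 26
`acc` takes the values: 5 → 6 → 8 → 11 → 15 → 20 → 26

Answer: 26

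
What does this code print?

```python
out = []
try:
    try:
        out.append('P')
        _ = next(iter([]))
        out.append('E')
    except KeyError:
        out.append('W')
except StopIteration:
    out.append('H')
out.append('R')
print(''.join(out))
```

Execution trace: 'P' (try body) → 'H' (outer except StopIteration) → 'R' (after the try/except). Output: PHR

Answer: PHR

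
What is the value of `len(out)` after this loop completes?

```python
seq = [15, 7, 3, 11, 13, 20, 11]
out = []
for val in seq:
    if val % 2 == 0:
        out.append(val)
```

Count even numbers in [15, 7, 3, 11, 13, 20, 11]
`out` takes the values: [] → [20]
So `len(out)` = 1

Answer: 1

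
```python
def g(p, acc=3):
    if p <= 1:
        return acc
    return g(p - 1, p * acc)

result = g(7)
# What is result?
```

Accumulator trace (n, acc): (7, 3) -> (6, 21) -> (5, 126) -> (4, 630) -> (3, 2520) -> (2, 7560) -> (1, 15120) -> return 15120

Answer: 15120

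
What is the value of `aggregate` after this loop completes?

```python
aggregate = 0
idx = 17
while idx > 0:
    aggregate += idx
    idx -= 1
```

Sum 17 down to 1
`aggregate` takes the values: 0 → 17 → 33 → 48 → 62 → 75 → 87 → 98 → 108 → 117 → 125 → 132 → 138 → 143 → 147 → 150 → 152 → 153

Answer: 153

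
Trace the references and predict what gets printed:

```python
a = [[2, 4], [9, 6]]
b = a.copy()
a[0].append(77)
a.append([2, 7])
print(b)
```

Key concept: shallow copy with nested lists.
Step by step:
`a = [[2, 4], [9, 6]]` → a = [[2, 4], [9, 6]]
`b = a.copy()` → b = [[2, 4], [9, 6]]
`a[0].append(77)` → a = [[2, 4, 77], [9, 6]]; b = [[2, 4, 77], [9, 6]]
`a.append([2, 7])` → a = [[2, 4, 77], [9, 6], [2, 7]]
`print(b)` → prints [[2, 4, 77], [9, 6]]

Answer: [[2, 4, 77], [9, 6]]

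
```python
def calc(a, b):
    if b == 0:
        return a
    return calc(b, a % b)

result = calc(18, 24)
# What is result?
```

calc(18, 24) -> calc(24, 18) -> calc(18, 6) -> calc(6, 0) -> 6

Answer: 6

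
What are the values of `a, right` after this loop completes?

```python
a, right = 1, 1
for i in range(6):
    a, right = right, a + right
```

Fibonacci: after 6 iterations
`a, right` takes the values: (1, 1) → (1, 2) → (2, 3) → (3, 5) → (5, 8) → (8, 13) → (13, 21)

Answer: 13, 21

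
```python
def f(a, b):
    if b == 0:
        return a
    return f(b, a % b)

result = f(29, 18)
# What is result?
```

f(29, 18) -> f(18, 11) -> f(11, 7) -> f(7, 4) -> f(4, 3) -> f(3, 1) -> f(1, 0) -> 1

Answer: 1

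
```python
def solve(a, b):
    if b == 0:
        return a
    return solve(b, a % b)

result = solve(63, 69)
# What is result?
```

solve(63, 69) -> solve(69, 63) -> solve(63, 6) -> solve(6, 3) -> solve(3, 0) -> 3

Answer: 3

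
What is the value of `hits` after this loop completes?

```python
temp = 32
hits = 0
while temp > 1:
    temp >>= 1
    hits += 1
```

Count right shifts until 1
`hits` takes the values: 0 → 1 → 2 → 3 → 4 → 5

Answer: 5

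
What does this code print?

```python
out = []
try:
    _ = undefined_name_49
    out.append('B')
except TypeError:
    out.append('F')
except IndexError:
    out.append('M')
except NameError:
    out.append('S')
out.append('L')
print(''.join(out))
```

Execution trace: 'S' (except NameError) → 'L' (after the try/except). Output: SL

Answer: SL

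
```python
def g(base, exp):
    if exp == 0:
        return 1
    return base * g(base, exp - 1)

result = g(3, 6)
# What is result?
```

g(3, 6) = 3 * 3 * 3 * 3 * 3 * 3 = 729

Answer: 729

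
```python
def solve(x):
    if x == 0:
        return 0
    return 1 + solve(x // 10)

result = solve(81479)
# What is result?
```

Count of digits of 81479: 5

Answer: 5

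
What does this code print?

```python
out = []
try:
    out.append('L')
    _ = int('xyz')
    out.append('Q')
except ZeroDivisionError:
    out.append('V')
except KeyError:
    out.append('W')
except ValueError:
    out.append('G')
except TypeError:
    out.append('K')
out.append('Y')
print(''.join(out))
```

Execution trace: 'L' (try body) → 'G' (except ValueError) → 'Y' (after the try/except). Output: LGY

Answer: LGY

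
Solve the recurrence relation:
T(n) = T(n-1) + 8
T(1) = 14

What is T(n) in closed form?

Unrolling: T(n) = T(1) + 8·(n-1) = 14 + 8(n-1) = 8n + 6.

Answer: T(n) = 8n + 6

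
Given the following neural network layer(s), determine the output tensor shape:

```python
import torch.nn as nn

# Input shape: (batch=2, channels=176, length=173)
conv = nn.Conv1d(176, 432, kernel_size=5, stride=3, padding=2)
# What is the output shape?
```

Input: (2, 176, 173) -> Output: (2, 432, 58)

Answer: (2, 432, 58)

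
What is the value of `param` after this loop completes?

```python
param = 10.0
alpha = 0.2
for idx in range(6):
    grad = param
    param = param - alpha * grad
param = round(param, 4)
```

Gradient descent: w = 10.0 * (1 - 0.2)^6
`param` takes the values: 10.0 → 8.0 → 6.4 → 5.12 → 4.096 → 3.2768 → 2.62144 → 2.6214

Answer: 2.6214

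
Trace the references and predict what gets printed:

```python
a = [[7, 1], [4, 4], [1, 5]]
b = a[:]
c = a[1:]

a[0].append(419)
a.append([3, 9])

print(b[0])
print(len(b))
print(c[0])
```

Key concept: slice with nested mutation.
Step by step:
`a = [[7, 1], [4, 4], [1, 5]]` → a = [[7, 1], [4, 4], [1, 5]]
`b = a[:]` → b = [[7, 1], [4, 4], [1, 5]]
`c = a[1:]` → c = [[4, 4], [1, 5]]
`a[0].append(419)` → a = [[7, 1, 419], [4, 4], [1, 5]]; b = [[7, 1, 419], [4, 4], [1, 5]]
`a.append([3, 9])` → a = [[7, 1, 419], [4, 4], [1, 5], [3, 9]]
`print(b[0])` → prints [7, 1, 419]
`print(len(b))` → prints 3
`print(c[0])` → prints [4, 4]

Answer:
[7, 1, 419]
3
[4, 4]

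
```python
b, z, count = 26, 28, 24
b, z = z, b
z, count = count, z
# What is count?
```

Trace:
`b, z, count = 26, 28, 24` → b = 26; z = 28; count = 24
`b, z = z, b` → b = 28; z = 26
`z, count = count, z` → z = 24; count = 26
So count = 26

Answer: 26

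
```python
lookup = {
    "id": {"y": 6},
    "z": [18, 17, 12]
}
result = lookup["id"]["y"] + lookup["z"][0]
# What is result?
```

Trace:
`lookup = { ...` → lookup = {'id': {'y': 6}, 'z': [18, 17, 12]}
`result = lookup["id"]["y"] + lookup["z"][0]` → result = 24
So result = 24

Answer: 24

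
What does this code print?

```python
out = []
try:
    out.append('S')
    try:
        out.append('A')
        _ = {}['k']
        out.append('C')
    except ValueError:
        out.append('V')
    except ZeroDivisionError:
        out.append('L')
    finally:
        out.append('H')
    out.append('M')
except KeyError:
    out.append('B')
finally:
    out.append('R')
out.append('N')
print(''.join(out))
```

Execution trace: 'S' (try body) → 'A' (inner try body) → 'H' (inner finally) → 'B' (except KeyError) → 'R' (finally) → 'N' (after the try/except). Output: SAHBRN

Answer: SAHBRN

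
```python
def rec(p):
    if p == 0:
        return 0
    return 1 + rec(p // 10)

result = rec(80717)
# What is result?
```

Count of digits of 80717: 5

Answer: 5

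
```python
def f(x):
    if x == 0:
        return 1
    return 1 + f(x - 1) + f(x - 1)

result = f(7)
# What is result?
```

f(x) = 1 + 2·f(x-1), f(0)=1. Closed form: (1+1)·2^7 - 1 = 255.

Answer: 255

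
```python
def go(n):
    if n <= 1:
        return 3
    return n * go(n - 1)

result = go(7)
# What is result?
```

go(7) = 7 * 6 * 5 * 4 * 3 * 2 * 3 = 15120

Answer: 15120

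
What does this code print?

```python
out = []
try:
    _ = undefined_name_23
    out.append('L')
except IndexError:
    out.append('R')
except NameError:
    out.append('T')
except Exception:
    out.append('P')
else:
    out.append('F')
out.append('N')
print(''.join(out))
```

Execution trace: 'T' (except NameError) → 'N' (after the try/except). Output: TN

Answer: TN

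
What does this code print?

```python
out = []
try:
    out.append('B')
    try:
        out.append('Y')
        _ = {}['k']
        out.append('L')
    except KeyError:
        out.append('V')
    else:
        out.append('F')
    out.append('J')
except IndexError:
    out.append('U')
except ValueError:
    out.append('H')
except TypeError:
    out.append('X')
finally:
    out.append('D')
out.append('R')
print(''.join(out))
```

Execution trace: 'B' (try body) → 'Y' (inner try body) → 'V' (inner except KeyError) → 'J' (try body, no exception) → 'D' (finally) → 'R' (after the try/except). Output: BYVJDR

Answer: BYVJDR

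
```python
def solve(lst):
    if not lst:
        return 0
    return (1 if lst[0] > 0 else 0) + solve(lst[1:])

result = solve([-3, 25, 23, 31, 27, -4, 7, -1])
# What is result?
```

Count of positive elements in [-3, 25, 23, 31, 27, -4, 7, -1] = 5

Answer: 5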